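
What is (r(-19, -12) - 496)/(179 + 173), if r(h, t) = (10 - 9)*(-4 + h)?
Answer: -519/352 ≈ -1.4744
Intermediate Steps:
r(h, t) = -4 + h (r(h, t) = 1*(-4 + h) = -4 + h)
(r(-19, -12) - 496)/(179 + 173) = ((-4 - 19) - 496)/(179 + 173) = (-23 - 496)/352 = -519*1/352 = -519/352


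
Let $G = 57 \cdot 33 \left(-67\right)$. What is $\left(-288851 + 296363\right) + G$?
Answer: $-118515$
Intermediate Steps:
$G = -126027$ ($G = 1881 \left(-67\right) = -126027$)
$\left(-288851 + 296363\right) + G = \left(-288851 + 296363\right) - 126027 = 7512 - 126027 = -118515$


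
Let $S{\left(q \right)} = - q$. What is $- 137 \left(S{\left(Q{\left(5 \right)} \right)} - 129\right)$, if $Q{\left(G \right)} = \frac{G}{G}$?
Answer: $17810$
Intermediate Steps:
$Q{\left(G \right)} = 1$
$- 137 \left(S{\left(Q{\left(5 \right)} \right)} - 129\right) = - 137 \left(\left(-1\right) 1 - 129\right) = - 137 \left(-1 - 129\right) = \left(-137\right) \left(-130\right) = 17810$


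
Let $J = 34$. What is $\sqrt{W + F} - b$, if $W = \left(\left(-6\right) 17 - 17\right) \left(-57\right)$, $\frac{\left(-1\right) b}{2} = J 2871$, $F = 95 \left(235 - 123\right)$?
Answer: $195228 + \sqrt{17423} \approx 1.9536 \cdot 10^{5}$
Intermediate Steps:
$F = 10640$ ($F = 95 \cdot 112 = 10640$)
$b = -195228$ ($b = - 2 \cdot 34 \cdot 2871 = \left(-2\right) 97614 = -195228$)
$W = 6783$ ($W = \left(-102 - 17\right) \left(-57\right) = \left(-119\right) \left(-57\right) = 6783$)
$\sqrt{W + F} - b = \sqrt{6783 + 10640} - -195228 = \sqrt{17423} + 195228 = 195228 + \sqrt{17423}$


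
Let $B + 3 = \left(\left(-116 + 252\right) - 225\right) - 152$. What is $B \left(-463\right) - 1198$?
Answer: $111774$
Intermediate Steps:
$B = -244$ ($B = -3 + \left(\left(\left(-116 + 252\right) - 225\right) - 152\right) = -3 + \left(\left(136 - 225\right) - 152\right) = -3 - 241 = -244$)
$B \left(-463\right) - 1198 = \left(-244\right) \left(-463\right) - 1198 = 112972 - 1198 = 111774$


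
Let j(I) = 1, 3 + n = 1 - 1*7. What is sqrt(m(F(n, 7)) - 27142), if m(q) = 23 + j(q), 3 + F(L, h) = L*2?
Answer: I*sqrt(27118) ≈ 164.68*I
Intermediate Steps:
n = -9 (n = -3 + (1 - 1*7) = -3 + (1 - 7) = -3 - 6 = -9)
F(L, h) = -3 + 2*L (F(L, h) = -3 + L*2 = -3 + 2*L)
m(q) = 24 (m(q) = 23 + 1 = 24)
sqrt(m(F(n, 7)) - 27142) = sqrt(24 - 27142) = sqrt(-27118) = I*sqrt(27118)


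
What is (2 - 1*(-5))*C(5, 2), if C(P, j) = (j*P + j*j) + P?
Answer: 133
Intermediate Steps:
C(P, j) = P + j² + P*j (C(P, j) = (P*j + j²) + P = (j² + P*j) + P = P + j² + P*j)
(2 - 1*(-5))*C(5, 2) = (2 - 1*(-5))*(5 + 2² + 5*2) = (2 + 5)*(5 + 4 + 10) = 7*19 = 133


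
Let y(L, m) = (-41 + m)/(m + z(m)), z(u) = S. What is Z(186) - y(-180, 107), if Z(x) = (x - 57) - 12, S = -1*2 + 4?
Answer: 12687/109 ≈ 116.39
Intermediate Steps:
S = 2 (S = -2 + 4 = 2)
z(u) = 2
Z(x) = -69 + x (Z(x) = (-57 + x) - 12 = -69 + x)
y(L, m) = (-41 + m)/(2 + m) (y(L, m) = (-41 + m)/(m + 2) = (-41 + m)/(2 + m))
Z(186) - y(-180, 107) = (-69 + 186) - (-41 + 107)/(2 + 107) = 117 - 66/109 = 12687/109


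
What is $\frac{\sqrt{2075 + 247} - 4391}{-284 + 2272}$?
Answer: $- \frac{4391}{1988} + \frac{3 \sqrt{258}}{1988} \approx -2.1845$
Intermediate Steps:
$\frac{\sqrt{2075 + 247} - 4391}{-284 + 2272} = \frac{\sqrt{2322} - 4391}{1988} = \left(3 \sqrt{258} - 4391\right) \frac{1}{1988} = \left(-4391 + 3 \sqrt{258}\right) \frac{1}{1988} = - \frac{4391}{1988} + \frac{3 \sqrt{258}}{1988}$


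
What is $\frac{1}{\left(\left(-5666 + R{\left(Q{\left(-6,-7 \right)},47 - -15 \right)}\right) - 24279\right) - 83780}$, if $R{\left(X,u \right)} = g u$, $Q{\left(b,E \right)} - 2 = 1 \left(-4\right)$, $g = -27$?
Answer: $- \frac{1}{115399} \approx -8.6656 \cdot 10^{-6}$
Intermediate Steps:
$Q{\left(b,E \right)} = -2$ ($Q{\left(b,E \right)} = 2 + 1 \left(-4\right) = 2 - 4 = -2$)
$R{\left(X,u \right)} = - 27 u$
$\frac{1}{\left(\left(-5666 + R{\left(Q{\left(-6,-7 \right)},47 - -15 \right)}\right) - 24279\right) - 83780} = \frac{1}{\left(\left(-5666 - 27 \left(47 - -15\right)\right) - 24279\right) - 83780} = \frac{1}{\left(\left(-5666 - 27 \left(47 + 15\right)\right) - 24279\right) - 83780} = \frac{1}{\left(\left(-5666 - 1674\right) - 24279\right) - 83780} = \frac{1}{\left(-7340 - 24279\right) - 83780} = \frac{1}{-31619 - 83780} = \frac{1}{-115399} = - \frac{1}{115399}$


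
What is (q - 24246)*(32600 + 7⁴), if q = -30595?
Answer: -1919489841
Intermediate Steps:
(q - 24246)*(32600 + 7⁴) = (-30595 - 24246)*(32600 + 7⁴) = -54841*(32600 + 2401) = -54841*35001 = -1919489841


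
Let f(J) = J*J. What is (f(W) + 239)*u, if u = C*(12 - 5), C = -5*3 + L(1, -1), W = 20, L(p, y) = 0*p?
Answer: -67095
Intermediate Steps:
L(p, y) = 0
C = -15 (C = -5*3 + 0 = -15 + 0 = -15)
f(J) = J²
u = -105 (u = -15*(12 - 5) = -15*7 = -105)
(f(W) + 239)*u = (20² + 239)*(-105) = (400 + 239)*(-105) = 639*(-105) = -67095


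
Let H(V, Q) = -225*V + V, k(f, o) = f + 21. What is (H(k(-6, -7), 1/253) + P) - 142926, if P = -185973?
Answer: -332259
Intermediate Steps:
k(f, o) = 21 + f
H(V, Q) = -224*V
(H(k(-6, -7), 1/253) + P) - 142926 = (-224*(21 - 6) - 185973) - 142926 = (-224*15 - 185973) - 142926 = (-3360 - 185973) - 142926 = -189333 - 142926 = -332259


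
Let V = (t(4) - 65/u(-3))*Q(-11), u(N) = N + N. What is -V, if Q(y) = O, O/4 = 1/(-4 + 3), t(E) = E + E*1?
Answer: 226/3 ≈ 75.333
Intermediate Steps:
u(N) = 2*N
t(E) = 2*E (t(E) = E + E = 2*E)
O = -4 (O = 4/(-4 + 3) = 4/(-1) = 4*(-1) = -4)
Q(y) = -4
V = -226/3 (V = (2*4 - 65/(2*(-3)))*(-4) = (8 - 65/(-6))*(-4) = (8 - 65*(-⅙))*(-4) = (8 + 65/6)*(-4) = (113/6)*(-4) = -226/3 ≈ -75.333)
-V = -1*(-226/3) = 226/3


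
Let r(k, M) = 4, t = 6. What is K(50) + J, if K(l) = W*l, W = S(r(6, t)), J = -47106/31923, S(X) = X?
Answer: 704166/3547 ≈ 198.52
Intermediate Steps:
J = -5234/3547 (J = -47106*1/31923 = -5234/3547 ≈ -1.4756)
W = 4
K(l) = 4*l
K(50) + J = 4*50 - 5234/3547 = 200 - 5234/3547 = 704166/3547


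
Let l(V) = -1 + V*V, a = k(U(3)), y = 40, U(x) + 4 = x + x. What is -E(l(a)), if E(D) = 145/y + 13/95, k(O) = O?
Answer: -2859/760 ≈ -3.7618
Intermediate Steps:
U(x) = -4 + 2*x (U(x) = -4 + (x + x) = -4 + 2*x)
a = 2 (a = -4 + 2*3 = -4 + 6 = 2)
l(V) = -1 + V²
E(D) = 2859/760 (E(D) = 145/40 + 13/95 = 145*(1/40) + 13*(1/95) = 29/8 + 13/95 = 2859/760)
-E(l(a)) = -1*2859/760 = -2859/760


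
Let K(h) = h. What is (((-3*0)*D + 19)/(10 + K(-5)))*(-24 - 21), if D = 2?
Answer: -171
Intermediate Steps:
(((-3*0)*D + 19)/(10 + K(-5)))*(-24 - 21) = ((-3*0*2 + 19)/(10 - 5))*(-24 - 21) = ((0*2 + 19)/5)*(-45) = ((0 + 19)*(1/5))*(-45) = (19*(1/5))*(-45) = (19/5)*(-45) = -171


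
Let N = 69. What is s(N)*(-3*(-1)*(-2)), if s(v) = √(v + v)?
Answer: -6*√138 ≈ -70.484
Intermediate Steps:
s(v) = √2*√v (s(v) = √(2*v) = √2*√v)
s(N)*(-3*(-1)*(-2)) = (√2*√69)*(-3*(-1)*(-2)) = √138*(3*(-2)) = √138*(-6) = -6*√138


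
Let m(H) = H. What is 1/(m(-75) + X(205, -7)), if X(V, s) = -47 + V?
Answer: 1/83 ≈ 0.012048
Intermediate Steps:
1/(m(-75) + X(205, -7)) = 1/(-75 + (-47 + 205)) = 1/(-75 + 158) = 1/83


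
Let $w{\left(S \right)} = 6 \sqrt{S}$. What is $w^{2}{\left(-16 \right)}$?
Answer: $-576$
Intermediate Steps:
$w^{2}{\left(-16 \right)} = \left(6 \sqrt{-16}\right)^{2} = \left(6 \cdot 4 i\right)^{2} = \left(24 i\right)^{2} = -576$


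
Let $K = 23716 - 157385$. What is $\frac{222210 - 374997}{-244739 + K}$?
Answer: $\frac{50929}{126136} \approx 0.40376$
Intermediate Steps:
$K = -133669$ ($K = 23716 - 157385 = -133669$)
$\frac{222210 - 374997}{-244739 + K} = \frac{222210 - 374997}{-244739 - 133669} = - \frac{152787}{-378408} = \left(-152787\right) \left(- \frac{1}{378408}\right) = \frac{50929}{126136}$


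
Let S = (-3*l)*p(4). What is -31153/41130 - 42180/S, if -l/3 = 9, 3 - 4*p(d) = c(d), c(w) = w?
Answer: 256923341/123390 ≈ 2082.2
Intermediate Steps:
p(d) = ¾ - d/4
l = -27 (l = -3*9 = -27)
S = -81/4 (S = (-3*(-27))*(¾ - ¼*4) = 81*(¾ - 1) = 81*(-¼) = -81/4 ≈ -20.250)
-31153/41130 - 42180/S = -31153/41130 - 42180/(-81/4) = -31153*1/41130 - 42180*(-4/81) = -31153/41130 + 56240/27 = 256923341/123390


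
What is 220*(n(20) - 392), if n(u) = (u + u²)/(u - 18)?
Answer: -40040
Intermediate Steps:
n(u) = (u + u²)/(-18 + u)
220*(n(20) - 392) = 220*(20*(1 + 20)/(-18 + 20) - 392) = 220*(20*21/2 - 392) = 220*(20*(½)*21 - 392) = 220*(210 - 392) = 220*(-182) = -40040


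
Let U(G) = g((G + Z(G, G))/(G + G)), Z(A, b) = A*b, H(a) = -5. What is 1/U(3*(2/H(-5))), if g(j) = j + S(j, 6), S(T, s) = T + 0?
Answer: -5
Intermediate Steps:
S(T, s) = T
g(j) = 2*j (g(j) = j + j = 2*j)
U(G) = (G + G**2)/G (U(G) = 2*((G + G*G)/(G + G)) = 2*((G + G**2)/((2*G))) = 2*((G + G**2)*(1/(2*G))) = 2*((G + G**2)/(2*G)) = (G + G**2)/G)
1/U(3*(2/H(-5))) = 1/(1 + 3*(2/(-5))) = 1/(1 + 3*(2*(-1/5))) = 1/(1 + 3*(-2/5)) = 1/(1 - 6/5) = 1/(-1/5) = -5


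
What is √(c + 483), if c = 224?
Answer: √707 ≈ 26.589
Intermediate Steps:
√(c + 483) = √(224 + 483) = √707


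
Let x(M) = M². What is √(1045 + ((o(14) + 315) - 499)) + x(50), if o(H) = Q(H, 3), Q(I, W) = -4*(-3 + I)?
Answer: 2500 + √817 ≈ 2528.6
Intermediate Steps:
Q(I, W) = 12 - 4*I
o(H) = 12 - 4*H
√(1045 + ((o(14) + 315) - 499)) + x(50) = √(1045 + (((12 - 4*14) + 315) - 499)) + 50² = √(1045 + (((12 - 56) + 315) - 499)) + 2500 = √(1045 + ((-44 + 315) - 499)) + 2500 = √(1045 + (271 - 499)) + 2500 = √(1045 - 228) + 2500 = √817 + 2500 = 2500 + √817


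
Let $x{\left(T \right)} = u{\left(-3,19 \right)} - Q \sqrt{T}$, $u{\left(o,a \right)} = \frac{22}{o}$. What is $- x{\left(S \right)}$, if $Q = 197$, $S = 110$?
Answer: $\frac{22}{3} + 197 \sqrt{110} \approx 2073.5$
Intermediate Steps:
$x{\left(T \right)} = - \frac{22}{3} - 197 \sqrt{T}$ ($x{\left(T \right)} = \frac{22}{-3} - 197 \sqrt{T} = 22 \left(- \frac{1}{3}\right) - 197 \sqrt{T} = - \frac{22}{3} - 197 \sqrt{T}$)
$- x{\left(S \right)} = - (- \frac{22}{3} - 197 \sqrt{110}) = \frac{22}{3} + 197 \sqrt{110}$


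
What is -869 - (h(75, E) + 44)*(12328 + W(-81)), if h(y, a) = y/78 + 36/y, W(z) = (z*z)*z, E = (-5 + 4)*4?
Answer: 15332475831/650 ≈ 2.3588e+7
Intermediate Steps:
E = -4 (E = -1*4 = -4)
W(z) = z³ (W(z) = z²*z = z³)
h(y, a) = 36/y + y/78 (h(y, a) = y*(1/78) + 36/y = y/78 + 36/y = 36/y + y/78)
-869 - (h(75, E) + 44)*(12328 + W(-81)) = -869 - ((36/75 + (1/78)*75) + 44)*(12328 + (-81)³) = -869 - ((36*(1/75) + 25/26) + 44)*(12328 - 531441) = -869 - ((12/25 + 25/26) + 44)*(-519113) = -869 - (937/650 + 44)*(-519113) = -869 - 29537*(-519113)/650 = -869 - 1*(-15333040681/650) = -869 + 15333040681/650 = 15332475831/650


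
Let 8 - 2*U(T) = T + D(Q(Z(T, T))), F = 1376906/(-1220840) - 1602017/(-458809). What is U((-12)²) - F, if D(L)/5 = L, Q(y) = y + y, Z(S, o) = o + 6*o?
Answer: -1431240132180903/280066189780 ≈ -5110.4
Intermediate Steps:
F = 662034784663/280066189780 (F = 1376906*(-1/1220840) - 1602017*(-1/458809) = -688453/610420 + 1602017/458809 = 662034784663/280066189780 ≈ 2.3638)
Z(S, o) = 7*o
Q(y) = 2*y
D(L) = 5*L
U(T) = 4 - 71*T/2 (U(T) = 4 - (T + 5*(2*(7*T)))/2 = 4 - (T + 5*(14*T))/2 = 4 - (T + 70*T)/2 = 4 - 71*T/2)
U((-12)²) - F = (4 - 71/2*(-12)²) - 1*662034784663/280066189780 = (4 - 71/2*144) - 662034784663/280066189780 = (4 - 5112) - 662034784663/280066189780 = -5108 - 662034784663/280066189780 = -1431240132180903/280066189780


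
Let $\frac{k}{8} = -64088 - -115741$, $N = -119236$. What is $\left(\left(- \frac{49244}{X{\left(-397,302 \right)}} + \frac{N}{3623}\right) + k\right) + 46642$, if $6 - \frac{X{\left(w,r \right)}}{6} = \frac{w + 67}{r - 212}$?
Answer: $\frac{48224077672}{105067} \approx 4.5898 \cdot 10^{5}$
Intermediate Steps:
$k = 413224$ ($k = 8 \left(-64088 - -115741\right) = 8 \left(-64088 + 115741\right) = 8 \cdot 51653 = 413224$)
$X{\left(w,r \right)} = 36 - \frac{6 \left(67 + w\right)}{-212 + r}$ ($X{\left(w,r \right)} = 36 - 6 \frac{w + 67}{r - 212} = 36 - 6 \frac{67 + w}{-212 + r} = 36 - \frac{6 \left(67 + w\right)}{-212 + r}$)
$\left(\left(- \frac{49244}{X{\left(-397,302 \right)}} + \frac{N}{3623}\right) + k\right) + 46642 = \left(\left(- \frac{49244}{6 \frac{1}{-212 + 302} \left(-1339 - -397 + 6 \cdot 302\right)} - \frac{119236}{3623}\right) + 413224\right) + 46642 = \left(\left(- \frac{49244}{6 \cdot \frac{1}{90} \left(-1339 + 397 + 1812\right)} - \frac{119236}{3623}\right) + 413224\right) + 46642 = \left(\left(- \frac{49244}{6 \cdot \frac{1}{90} \cdot 870} - \frac{119236}{3623}\right) + 413224\right) + 46642 = \left(\left(- \frac{49244}{58} - \frac{119236}{3623}\right) + 413224\right) + 46642 = \left(\left(\left(-49244\right) \frac{1}{58} - \frac{119236}{3623}\right) + 413224\right) + 46642 = \left(\left(- \frac{24622}{29} - \frac{119236}{3623}\right) + 413224\right) + 46642 = \left(- \frac{92663350}{105067} + 413224\right) + 46642 = \frac{43323542658}{105067} + 46642 = \frac{48224077672}{105067}$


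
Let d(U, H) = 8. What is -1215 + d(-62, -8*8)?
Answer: -1207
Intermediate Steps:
-1215 + d(-62, -8*8) = -1215 + 8 = -1207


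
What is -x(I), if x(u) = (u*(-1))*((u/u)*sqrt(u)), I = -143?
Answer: -143*I*sqrt(143) ≈ -1710.0*I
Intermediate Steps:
x(u) = -u**(3/2) (x(u) = (-u)*(1*sqrt(u)) = (-u)*sqrt(u) = -u**(3/2))
-x(I) = -(-1)*(-143)**(3/2) = -(-1)*(-143*I*sqrt(143)) = -143*I*sqrt(143)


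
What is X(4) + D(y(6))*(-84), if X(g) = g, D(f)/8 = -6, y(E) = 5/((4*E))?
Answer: 4036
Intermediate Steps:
y(E) = 5/(4*E) (y(E) = 5*(1/(4*E)) = 5/(4*E))
D(f) = -48 (D(f) = 8*(-6) = -48)
X(4) + D(y(6))*(-84) = 4 - 48*(-84) = 4 + 4032 = 4036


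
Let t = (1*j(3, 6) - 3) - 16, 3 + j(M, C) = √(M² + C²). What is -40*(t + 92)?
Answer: -2800 - 120*√5 ≈ -3068.3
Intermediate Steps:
j(M, C) = -3 + √(C² + M²) (j(M, C) = -3 + √(M² + C²) = -3 + √(C² + M²))
t = -22 + 3*√5 (t = (1*(-3 + √(6² + 3²)) - 3) - 16 = (1*(-3 + √(36 + 9)) - 3) - 16 = (1*(-3 + √45) - 3) - 16 = (1*(-3 + 3*√5) - 3) - 16 = ((-3 + 3*√5) - 3) - 16 = (-6 + 3*√5) - 16 = -22 + 3*√5 ≈ -15.292)
-40*(t + 92) = -40*((-22 + 3*√5) + 92) = -40*(70 + 3*√5) = -2800 - 120*√5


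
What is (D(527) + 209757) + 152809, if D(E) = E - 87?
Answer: 363006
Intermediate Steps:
D(E) = -87 + E
(D(527) + 209757) + 152809 = ((-87 + 527) + 209757) + 152809 = (440 + 209757) + 152809 = 210197 + 152809 = 363006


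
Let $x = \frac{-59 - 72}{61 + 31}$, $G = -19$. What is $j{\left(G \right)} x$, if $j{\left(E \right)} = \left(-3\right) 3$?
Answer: $\frac{1179}{92} \approx 12.815$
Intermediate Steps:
$x = - \frac{131}{92} \approx -1.4239$
$j{\left(E \right)} = -9$
$j{\left(G \right)} x = \left(-9\right) \left(- \frac{131}{92}\right) = \frac{1179}{92}$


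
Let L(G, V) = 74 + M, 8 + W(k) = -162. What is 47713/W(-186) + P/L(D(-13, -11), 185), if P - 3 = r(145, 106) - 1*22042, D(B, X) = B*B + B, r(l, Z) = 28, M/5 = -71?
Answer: -9665483/47770 ≈ -202.33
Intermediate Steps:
M = -355 (M = 5*(-71) = -355)
D(B, X) = B + B**2 (D(B, X) = B**2 + B = B + B**2)
W(k) = -170 (W(k) = -8 - 162 = -170)
P = -22011 (P = 3 + (28 - 1*22042) = 3 + (28 - 22042) = 3 - 22014 = -22011)
L(G, V) = -281 (L(G, V) = 74 - 355 = -281)
47713/W(-186) + P/L(D(-13, -11), 185) = 47713/(-170) - 22011/(-281) = 47713*(-1/170) - 22011*(-1/281) = -47713/170 + 22011/281 = -9665483/47770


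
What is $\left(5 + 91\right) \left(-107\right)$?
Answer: $-10272$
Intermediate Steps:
$\left(5 + 91\right) \left(-107\right) = 96 \left(-107\right) = -10272$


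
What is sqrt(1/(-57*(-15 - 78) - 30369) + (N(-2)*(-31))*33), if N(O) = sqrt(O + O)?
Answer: sqrt(-6267 - 321428965176*I)/12534 ≈ 31.984 - 31.984*I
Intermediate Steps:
N(O) = sqrt(2)*sqrt(O) (N(O) = sqrt(2*O) = sqrt(2)*sqrt(O))
sqrt(1/(-57*(-15 - 78) - 30369) + (N(-2)*(-31))*33) = sqrt(1/(-57*(-15 - 78) - 30369) + ((sqrt(2)*sqrt(-2))*(-31))*33) = sqrt(1/(-57*(-93) - 30369) + ((sqrt(2)*(I*sqrt(2)))*(-31))*33) = sqrt(1/(5301 - 30369) + ((2*I)*(-31))*33) = sqrt(1/(-25068) - 62*I*33) = sqrt(-1/25068 - 2046*I)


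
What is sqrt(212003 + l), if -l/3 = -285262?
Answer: sqrt(1067789) ≈ 1033.3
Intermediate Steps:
l = 855786 (l = -3*(-285262) = 855786)
sqrt(212003 + l) = sqrt(212003 + 855786) = sqrt(1067789)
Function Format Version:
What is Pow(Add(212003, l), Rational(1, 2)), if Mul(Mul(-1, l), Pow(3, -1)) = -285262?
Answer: Pow(1067789, Rational(1, 2)) ≈ 1033.3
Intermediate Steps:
l = 855786 (l = Mul(-3, -285262) = 855786)
Pow(Add(212003, l), Rational(1, 2)) = Pow(Add(212003, 855786), Rational(1, 2)) = Pow(1067789, Rational(1, 2))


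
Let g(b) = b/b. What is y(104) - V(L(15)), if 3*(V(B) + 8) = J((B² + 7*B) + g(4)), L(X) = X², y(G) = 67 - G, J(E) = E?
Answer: -52288/3 ≈ -17429.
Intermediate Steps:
g(b) = 1
V(B) = -23/3 + B²/3 + 7*B/3 (V(B) = -8 + ((B² + 7*B) + 1)/3 = -8 + (1 + B² + 7*B)/3 = -8 + (⅓ + B²/3 + 7*B/3) = -23/3 + B²/3 + 7*B/3)
y(104) - V(L(15)) = (67 - 1*104) - (-23/3 + (15²)²/3 + (7/3)*15²) = (67 - 104) - (-23/3 + (⅓)*225² + (7/3)*225) = -37 - (-23/3 + (⅓)*50625 + 525) = -37 - (-23/3 + 16875 + 525) = -37 - 1*52177/3 = -37 - 52177/3 = -52288/3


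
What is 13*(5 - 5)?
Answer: 0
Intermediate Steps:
13*(5 - 5) = 13*0 = 0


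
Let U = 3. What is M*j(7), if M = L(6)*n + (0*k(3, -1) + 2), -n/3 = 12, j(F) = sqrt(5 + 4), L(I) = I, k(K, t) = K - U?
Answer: -642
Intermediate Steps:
k(K, t) = -3 + K (k(K, t) = K - 1*3 = K - 3 = -3 + K)
j(F) = 3 (j(F) = sqrt(9) = 3)
n = -36 (n = -3*12 = -36)
M = -214 (M = 6*(-36) + (0*(-3 + 3) + 2) = -216 + (0*0 + 2) = -216 + (0 + 2) = -216 + 2 = -214)
M*j(7) = -214*3 = -642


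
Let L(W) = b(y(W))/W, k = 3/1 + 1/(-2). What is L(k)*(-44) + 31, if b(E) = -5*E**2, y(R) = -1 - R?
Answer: 1109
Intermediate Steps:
k = 5/2 (k = 3*1 + 1*(-1/2) = 3 - 1/2 = 5/2 ≈ 2.5000)
L(W) = -5*(-1 - W)**2/W (L(W) = (-5*(-1 - W)**2)/W = -5*(-1 - W)**2/W)
L(k)*(-44) + 31 = -5*(1 + 5/2)**2/5/2*(-44) + 31 = -5*2/5*(7/2)**2*(-44) + 31 = -5*2/5*49/4*(-44) + 31 = -49/2*(-44) + 31 = 1078 + 31 = 1109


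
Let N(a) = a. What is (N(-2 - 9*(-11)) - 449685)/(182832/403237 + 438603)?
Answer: -181290516356/176861140743 ≈ -1.0250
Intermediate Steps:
(N(-2 - 9*(-11)) - 449685)/(182832/403237 + 438603) = ((-2 - 9*(-11)) - 449685)/(182832/403237 + 438603) = ((-2 + 99) - 449685)/(182832*(1/403237) + 438603) = (97 - 449685)/(182832/403237 + 438603) = -449588/176861140743/403237 = -449588*403237/176861140743 = -181290516356/176861140743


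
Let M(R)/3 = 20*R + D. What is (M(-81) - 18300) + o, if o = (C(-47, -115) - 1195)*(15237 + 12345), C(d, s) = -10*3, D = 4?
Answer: -33811098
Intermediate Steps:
M(R) = 12 + 60*R (M(R) = 3*(20*R + 4) = 3*(4 + 20*R) = 12 + 60*R)
C(d, s) = -30
o = -33787950 (o = (-30 - 1195)*(15237 + 12345) = -1225*27582 = -33787950)
(M(-81) - 18300) + o = ((12 + 60*(-81)) - 18300) - 33787950 = ((12 - 4860) - 18300) - 33787950 = (-4848 - 18300) - 33787950 = -23148 - 33787950 = -33811098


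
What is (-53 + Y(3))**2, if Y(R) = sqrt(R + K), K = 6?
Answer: 2500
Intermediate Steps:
Y(R) = sqrt(6 + R) (Y(R) = sqrt(R + 6) = sqrt(6 + R))
(-53 + Y(3))**2 = (-53 + sqrt(6 + 3))**2 = (-53 + sqrt(9))**2 = (-53 + 3)**2 = (-50)**2 = 2500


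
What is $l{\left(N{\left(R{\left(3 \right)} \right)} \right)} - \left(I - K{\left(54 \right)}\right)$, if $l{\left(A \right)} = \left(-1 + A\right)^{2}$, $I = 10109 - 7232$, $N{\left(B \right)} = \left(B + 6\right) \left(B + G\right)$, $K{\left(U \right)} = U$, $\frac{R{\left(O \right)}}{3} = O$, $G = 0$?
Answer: $15133$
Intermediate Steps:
$R{\left(O \right)} = 3 O$
$N{\left(B \right)} = B \left(6 + B\right)$ ($N{\left(B \right)} = \left(B + 6\right) \left(B + 0\right) = \left(6 + B\right) B = B \left(6 + B\right)$)
$I = 2877$ ($I = 10109 - 7232 = 2877$)
$l{\left(N{\left(R{\left(3 \right)} \right)} \right)} - \left(I - K{\left(54 \right)}\right) = \left(-1 + 3 \cdot 3 \left(6 + 3 \cdot 3\right)\right)^{2} - \left(2877 - 54\right) = \left(-1 + 9 \left(6 + 9\right)\right)^{2} - \left(2877 - 54\right) = \left(-1 + 9 \cdot 15\right)^{2} - 2823 = \left(-1 + 135\right)^{2} - 2823 = 134^{2} - 2823 = 17956 - 2823 = 15133$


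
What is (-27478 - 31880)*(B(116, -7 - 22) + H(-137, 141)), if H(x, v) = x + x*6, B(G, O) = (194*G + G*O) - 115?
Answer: -1072361628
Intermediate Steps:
B(G, O) = -115 + 194*G + G*O
H(x, v) = 7*x (H(x, v) = x + 6*x = 7*x)
(-27478 - 31880)*(B(116, -7 - 22) + H(-137, 141)) = (-27478 - 31880)*((-115 + 194*116 + 116*(-7 - 22)) + 7*(-137)) = -59358*((-115 + 22504 + 116*(-29)) - 959) = -59358*((-115 + 22504 - 3364) - 959) = -59358*(19025 - 959) = -59358*18066 = -1072361628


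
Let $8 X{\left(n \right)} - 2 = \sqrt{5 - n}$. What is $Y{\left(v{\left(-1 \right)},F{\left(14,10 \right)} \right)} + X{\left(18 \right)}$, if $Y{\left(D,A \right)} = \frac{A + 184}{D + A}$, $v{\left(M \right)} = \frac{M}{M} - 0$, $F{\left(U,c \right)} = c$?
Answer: $\frac{787}{44} + \frac{i \sqrt{13}}{8} \approx 17.886 + 0.45069 i$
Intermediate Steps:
$v{\left(M \right)} = 1$ ($v{\left(M \right)} = 1 + 0 = 1$)
$Y{\left(D,A \right)} = \frac{184 + A}{A + D}$
$X{\left(n \right)} = \frac{1}{4} + \frac{\sqrt{5 - n}}{8}$
$Y{\left(v{\left(-1 \right)},F{\left(14,10 \right)} \right)} + X{\left(18 \right)} = \frac{184 + 10}{10 + 1} + \left(\frac{1}{4} + \frac{\sqrt{5 - 18}}{8}\right) = \frac{1}{11} \cdot 194 + \left(\frac{1}{4} + \frac{\sqrt{5 - 18}}{8}\right) = \frac{1}{11} \cdot 194 + \left(\frac{1}{4} + \frac{\sqrt{-13}}{8}\right) = \frac{194}{11} + \left(\frac{1}{4} + \frac{i \sqrt{13}}{8}\right) = \frac{787}{44} + \frac{i \sqrt{13}}{8}$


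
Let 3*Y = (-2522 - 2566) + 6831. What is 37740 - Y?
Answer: 37159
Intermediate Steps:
Y = 581 (Y = ((-2522 - 2566) + 6831)/3 = (-5088 + 6831)/3 = (⅓)*1743 = 581)
37740 - Y = 37740 - 1*581 = 37740 - 581 = 37159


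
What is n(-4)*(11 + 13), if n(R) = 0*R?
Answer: 0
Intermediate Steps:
n(R) = 0
n(-4)*(11 + 13) = 0*(11 + 13) = 0*24 = 0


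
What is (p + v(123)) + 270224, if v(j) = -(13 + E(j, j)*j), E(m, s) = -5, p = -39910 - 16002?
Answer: 214914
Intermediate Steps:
p = -55912
v(j) = -13 + 5*j (v(j) = -(13 - 5*j) = -13 + 5*j)
(p + v(123)) + 270224 = (-55912 + (-13 + 5*123)) + 270224 = (-55912 + (-13 + 615)) + 270224 = (-55912 + 602) + 270224 = -55310 + 270224 = 214914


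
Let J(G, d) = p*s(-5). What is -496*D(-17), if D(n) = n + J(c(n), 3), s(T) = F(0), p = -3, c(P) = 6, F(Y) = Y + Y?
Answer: 8432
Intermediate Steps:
F(Y) = 2*Y
s(T) = 0 (s(T) = 2*0 = 0)
J(G, d) = 0 (J(G, d) = -3*0 = 0)
D(n) = n (D(n) = n + 0 = n)
-496*D(-17) = -496*(-17) = 8432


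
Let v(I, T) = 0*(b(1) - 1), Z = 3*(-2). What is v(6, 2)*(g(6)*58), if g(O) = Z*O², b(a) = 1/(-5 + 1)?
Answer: 0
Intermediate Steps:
Z = -6
b(a) = -¼ (b(a) = 1/(-4) = -¼)
g(O) = -6*O²
v(I, T) = 0 (v(I, T) = 0*(-¼ - 1) = 0*(-5/4) = 0)
v(6, 2)*(g(6)*58) = 0*(-6*6²*58) = 0*(-6*36*58) = 0*(-216*58) = 0*(-12528) = 0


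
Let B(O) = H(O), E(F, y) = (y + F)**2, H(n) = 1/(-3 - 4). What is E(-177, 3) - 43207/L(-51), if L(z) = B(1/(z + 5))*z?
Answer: 1241627/51 ≈ 24346.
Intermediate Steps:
H(n) = -1/7 (H(n) = 1/(-7) = -1/7)
E(F, y) = (F + y)**2
B(O) = -1/7
L(z) = -z/7
E(-177, 3) - 43207/L(-51) = (-177 + 3)**2 - 43207/((-1/7*(-51))) = (-174)**2 - 43207/51/7 = 30276 - 43207*7/51 = 30276 - 302449/51 = 1241627/51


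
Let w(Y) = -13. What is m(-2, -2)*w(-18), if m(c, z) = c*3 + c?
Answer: 104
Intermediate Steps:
m(c, z) = 4*c (m(c, z) = 3*c + c = 4*c)
m(-2, -2)*w(-18) = (4*(-2))*(-13) = -8*(-13) = 104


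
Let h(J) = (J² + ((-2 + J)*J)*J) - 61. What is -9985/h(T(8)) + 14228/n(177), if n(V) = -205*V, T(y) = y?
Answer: -122603987/4680765 ≈ -26.193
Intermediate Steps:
h(J) = -61 + J² + J²*(-2 + J) (h(J) = (J² + (J*(-2 + J))*J) - 61 = (J² + J²*(-2 + J)) - 61 = -61 + J² + J²*(-2 + J))
-9985/h(T(8)) + 14228/n(177) = -9985/(-61 + 8³ - 1*8²) + 14228/((-205*177)) = -9985/(-61 + 512 - 1*64) + 14228/(-36285) = -9985/(-61 + 512 - 64) + 14228*(-1/36285) = -9985/387 - 14228/36285 = -122603987/4680765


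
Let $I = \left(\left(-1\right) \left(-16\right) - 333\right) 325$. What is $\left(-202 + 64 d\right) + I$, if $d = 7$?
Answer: $-102779$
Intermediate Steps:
$I = -103025$ ($I = \left(16 - 333\right) 325 = \left(-317\right) 325 = -103025$)
$\left(-202 + 64 d\right) + I = \left(-202 + 64 \cdot 7\right) - 103025 = \left(-202 + 448\right) - 103025 = 246 - 103025 = -102779$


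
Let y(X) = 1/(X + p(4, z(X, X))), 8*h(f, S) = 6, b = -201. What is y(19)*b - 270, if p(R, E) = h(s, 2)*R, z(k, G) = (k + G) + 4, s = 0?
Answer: -6141/22 ≈ -279.14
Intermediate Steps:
h(f, S) = ¾ (h(f, S) = (⅛)*6 = ¾)
z(k, G) = 4 + G + k (z(k, G) = (G + k) + 4 = 4 + G + k)
p(R, E) = 3*R/4
y(X) = 1/(3 + X) (y(X) = 1/(X + (¾)*4) = 1/(X + 3) = 1/(3 + X))
y(19)*b - 270 = -201/(3 + 19) - 270 = -201/22 - 270 = -6141/22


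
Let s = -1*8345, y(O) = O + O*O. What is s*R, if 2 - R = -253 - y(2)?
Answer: -2178045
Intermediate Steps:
y(O) = O + O**2
R = 261 (R = 2 - (-253 - 2*(1 + 2)) = 2 - (-253 - 2*3) = 2 - (-253 - 1*6) = 2 - (-253 - 6) = 2 - 1*(-259) = 2 + 259 = 261)
s = -8345
s*R = -8345*261 = -2178045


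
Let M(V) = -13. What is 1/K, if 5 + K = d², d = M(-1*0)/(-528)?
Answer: -278784/1393751 ≈ -0.20002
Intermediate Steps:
d = 13/528 (d = -13/(-528) = -13*(-1/528) = 13/528 ≈ 0.024621)
K = -1393751/278784 (K = -5 + (13/528)² = -5 + 169/278784 = -1393751/278784 ≈ -4.9994)
1/K = 1/(-1393751/278784) = -278784/1393751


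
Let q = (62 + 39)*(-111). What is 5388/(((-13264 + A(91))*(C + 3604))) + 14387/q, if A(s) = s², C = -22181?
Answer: -443910848683/345931066767 ≈ -1.2832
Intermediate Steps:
q = -11211 (q = 101*(-111) = -11211)
5388/(((-13264 + A(91))*(C + 3604))) + 14387/q = 5388/(((-13264 + 91²)*(-22181 + 3604))) + 14387/(-11211) = 5388/(((-13264 + 8281)*(-18577))) + 14387*(-1/11211) = 5388/((-4983*(-18577))) - 14387/11211 = 5388/92569191 - 14387/11211 = 5388*(1/92569191) - 14387/11211 = 1796/30856397 - 14387/11211 = -443910848683/345931066767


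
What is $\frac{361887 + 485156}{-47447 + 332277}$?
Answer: $\frac{847043}{284830} \approx 2.9739$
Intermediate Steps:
$\frac{361887 + 485156}{-47447 + 332277} = \frac{847043}{284830}$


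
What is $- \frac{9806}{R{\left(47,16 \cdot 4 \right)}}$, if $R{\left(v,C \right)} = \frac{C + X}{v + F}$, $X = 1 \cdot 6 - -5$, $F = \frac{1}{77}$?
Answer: $- \frac{7099544}{1155} \approx -6146.8$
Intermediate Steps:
$F = \frac{1}{77} \approx 0.012987$
$X = 11$ ($X = 6 + 5 = 11$)
$R{\left(v,C \right)} = \frac{11 + C}{\frac{1}{77} + v}$ ($R{\left(v,C \right)} = \frac{C + 11}{v + \frac{1}{77}} = \frac{11 + C}{\frac{1}{77} + v}$)
$- \frac{9806}{R{\left(47,16 \cdot 4 \right)}} = - \frac{9806}{77 \frac{1}{1 + 77 \cdot 47} \left(11 + 16 \cdot 4\right)} = - \frac{9806}{77 \frac{1}{1 + 3619} \left(11 + 64\right)} = - \frac{9806}{77 \cdot \frac{1}{3620} \cdot 75} = - \frac{9806}{\frac{1155}{724}} = \left(-9806\right) \frac{724}{1155} = - \frac{7099544}{1155}$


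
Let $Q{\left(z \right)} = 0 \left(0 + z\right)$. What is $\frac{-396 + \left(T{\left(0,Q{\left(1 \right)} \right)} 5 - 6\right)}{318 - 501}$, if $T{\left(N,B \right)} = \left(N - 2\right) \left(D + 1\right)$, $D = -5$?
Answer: $\frac{362}{183} \approx 1.9781$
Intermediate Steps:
$Q{\left(z \right)} = 0$ ($Q{\left(z \right)} = 0 z = 0$)
$T{\left(N,B \right)} = 8 - 4 N$ ($T{\left(N,B \right)} = \left(N - 2\right) \left(-5 + 1\right) = \left(-2 + N\right) \left(-4\right) = 8 - 4 N$)
$\frac{-396 + \left(T{\left(0,Q{\left(1 \right)} \right)} 5 - 6\right)}{318 - 501} = \frac{-396 - \left(6 - \left(8 - 0\right) 5\right)}{318 - 501} = \frac{-396 - \left(6 - \left(8 + 0\right) 5\right)}{-183} = \left(-396 + \left(8 \cdot 5 - 6\right)\right) \left(- \frac{1}{183}\right) = \left(-396 + \left(40 - 6\right)\right) \left(- \frac{1}{183}\right) = \left(-396 + 34\right) \left(- \frac{1}{183}\right) = \left(-362\right) \left(- \frac{1}{183}\right) = \frac{362}{183}$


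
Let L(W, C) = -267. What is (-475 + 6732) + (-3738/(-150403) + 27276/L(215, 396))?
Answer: 82388238425/13385867 ≈ 6154.9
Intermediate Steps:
(-475 + 6732) + (-3738/(-150403) + 27276/L(215, 396)) = (-475 + 6732) + (-3738/(-150403) + 27276/(-267)) = 6257 + (-3738*(-1/150403) + 27276*(-1/267)) = 6257 + (3738/150403 - 9092/89) = 6257 - 1367131394/13385867 = 82388238425/13385867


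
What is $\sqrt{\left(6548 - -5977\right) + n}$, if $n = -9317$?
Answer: $2 \sqrt{802} \approx 56.639$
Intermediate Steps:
$\sqrt{\left(6548 - -5977\right) + n} = \sqrt{\left(6548 - -5977\right) - 9317} = \sqrt{\left(6548 + 5977\right) - 9317} = \sqrt{12525 - 9317} = \sqrt{3208} = 2 \sqrt{802}$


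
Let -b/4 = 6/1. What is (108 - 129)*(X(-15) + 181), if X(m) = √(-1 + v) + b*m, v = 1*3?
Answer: -11361 - 21*√2 ≈ -11391.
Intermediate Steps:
b = -24 (b = -24/1 = -24 ≈ -24.000)
v = 3
X(m) = √2 - 24*m (X(m) = √(-1 + 3) - 24*m = √2 - 24*m)
(108 - 129)*(X(-15) + 181) = (108 - 129)*((√2 - 24*(-15)) + 181) = -21*((√2 + 360) + 181) = -21*((360 + √2) + 181) = -21*(541 + √2) = -11361 - 21*√2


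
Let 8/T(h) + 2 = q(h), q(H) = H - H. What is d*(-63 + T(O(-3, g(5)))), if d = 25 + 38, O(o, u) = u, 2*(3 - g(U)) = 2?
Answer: -4221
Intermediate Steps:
g(U) = 2 (g(U) = 3 - ½*2 = 3 - 1 = 2)
q(H) = 0
T(h) = -4 (T(h) = 8/(-2 + 0) = 8/(-2) = 8*(-½) = -4)
d = 63
d*(-63 + T(O(-3, g(5)))) = 63*(-63 - 4) = 63*(-67) = -4221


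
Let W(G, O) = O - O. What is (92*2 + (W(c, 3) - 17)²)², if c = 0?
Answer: 223729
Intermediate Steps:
W(G, O) = 0
(92*2 + (W(c, 3) - 17)²)² = (92*2 + (0 - 17)²)² = (184 + (-17)²)² = (184 + 289)² = 473² = 223729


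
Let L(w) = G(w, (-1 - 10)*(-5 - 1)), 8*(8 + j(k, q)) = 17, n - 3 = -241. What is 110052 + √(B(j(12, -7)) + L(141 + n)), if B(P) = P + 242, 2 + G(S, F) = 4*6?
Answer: 110052 + √4130/4 ≈ 1.1007e+5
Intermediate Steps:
n = -238 (n = 3 - 241 = -238)
j(k, q) = -47/8 (j(k, q) = -8 + (⅛)*17 = -8 + 17/8 = -47/8)
G(S, F) = 22 (G(S, F) = -2 + 4*6 = -2 + 24 = 22)
L(w) = 22
B(P) = 242 + P
110052 + √(B(j(12, -7)) + L(141 + n)) = 110052 + √((242 - 47/8) + 22) = 110052 + √(1889/8 + 22) = 110052 + √(2065/8) = 110052 + √4130/4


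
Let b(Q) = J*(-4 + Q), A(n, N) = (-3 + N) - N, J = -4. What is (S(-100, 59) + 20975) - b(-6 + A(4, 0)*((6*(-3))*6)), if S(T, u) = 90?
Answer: 22321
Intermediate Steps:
A(n, N) = -3
b(Q) = 16 - 4*Q (b(Q) = -4*(-4 + Q) = 16 - 4*Q)
(S(-100, 59) + 20975) - b(-6 + A(4, 0)*((6*(-3))*6)) = (90 + 20975) - (16 - 4*(-6 - 3*6*(-3)*6)) = 21065 - (16 - 4*(-6 - (-54)*6)) = 21065 - (16 - 4*(-6 - 3*(-108))) = 21065 - (16 - 4*(-6 + 324)) = 21065 - (16 - 4*318) = 21065 - (16 - 1272) = 21065 - 1*(-1256) = 21065 + 1256 = 22321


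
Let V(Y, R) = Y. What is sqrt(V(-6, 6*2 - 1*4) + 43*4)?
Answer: sqrt(166) ≈ 12.884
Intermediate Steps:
sqrt(V(-6, 6*2 - 1*4) + 43*4) = sqrt(-6 + 43*4) = sqrt(-6 + 172) = sqrt(166)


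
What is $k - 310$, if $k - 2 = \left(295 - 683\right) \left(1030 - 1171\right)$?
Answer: $54400$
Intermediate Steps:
$k = 54710$ ($k = 2 + \left(295 - 683\right) \left(1030 - 1171\right) = 2 - -54708 = 2 + 54708 = 54710$)
$k - 310 = 54710 - 310 = 54400$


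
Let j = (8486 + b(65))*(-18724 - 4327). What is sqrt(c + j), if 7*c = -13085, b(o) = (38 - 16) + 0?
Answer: I*sqrt(9609869087)/7 ≈ 14004.0*I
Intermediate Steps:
b(o) = 22 (b(o) = 22 + 0 = 22)
c = -13085/7 (c = (1/7)*(-13085) = -13085/7 ≈ -1869.3)
j = -196117908 (j = (8486 + 22)*(-18724 - 4327) = 8508*(-23051) = -196117908)
sqrt(c + j) = sqrt(-13085/7 - 196117908) = sqrt(-1372838441/7) = I*sqrt(9609869087)/7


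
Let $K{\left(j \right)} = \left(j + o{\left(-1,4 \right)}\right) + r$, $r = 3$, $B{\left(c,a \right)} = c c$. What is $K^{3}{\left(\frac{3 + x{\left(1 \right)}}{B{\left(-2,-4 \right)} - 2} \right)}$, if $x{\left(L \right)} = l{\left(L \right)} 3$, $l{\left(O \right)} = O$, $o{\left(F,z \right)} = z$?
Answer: $1000$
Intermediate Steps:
$B{\left(c,a \right)} = c^{2}$
$x{\left(L \right)} = 3 L$ ($x{\left(L \right)} = L 3 = 3 L$)
$K{\left(j \right)} = 7 + j$ ($K{\left(j \right)} = \left(j + 4\right) + 3 = \left(4 + j\right) + 3 = 7 + j$)
$K^{3}{\left(\frac{3 + x{\left(1 \right)}}{B{\left(-2,-4 \right)} - 2} \right)} = \left(7 + \frac{3 + 3 \cdot 1}{\left(-2\right)^{2} - 2}\right)^{3} = \left(7 + \frac{3 + 3}{4 - 2}\right)^{3} = \left(7 + \frac{6}{2}\right)^{3} = \left(7 + 6 \cdot \frac{1}{2}\right)^{3} = \left(7 + 3\right)^{3} = 10^{3} = 1000$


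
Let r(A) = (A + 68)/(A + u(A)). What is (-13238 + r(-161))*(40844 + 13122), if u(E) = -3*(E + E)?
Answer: -575098554778/805 ≈ -7.1441e+8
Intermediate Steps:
u(E) = -6*E
r(A) = -(68 + A)/(5*A) (r(A) = (A + 68)/(A - 6*A) = (68 + A)/((-5*A)) = (68 + A)*(-1/(5*A)) = -(68 + A)/(5*A))
(-13238 + r(-161))*(40844 + 13122) = (-13238 + (1/5)*(-68 - 1*(-161))/(-161))*(40844 + 13122) = (-13238 + (1/5)*(-1/161)*(-68 + 161))*53966 = (-13238 + (1/5)*(-1/161)*93)*53966 = (-13238 - 93/805)*53966 = -10656683/805*53966 = -575098554778/805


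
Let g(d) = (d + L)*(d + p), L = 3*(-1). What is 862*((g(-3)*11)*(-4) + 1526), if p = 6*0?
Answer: 632708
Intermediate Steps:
p = 0
L = -3
g(d) = d*(-3 + d) (g(d) = (d - 3)*(d + 0) = (-3 + d)*d = d*(-3 + d))
862*((g(-3)*11)*(-4) + 1526) = 862*((-3*(-3 - 3)*11)*(-4) + 1526) = 862*((-3*(-6)*11)*(-4) + 1526) = 862*((18*11)*(-4) + 1526) = 862*(198*(-4) + 1526) = 862*(-792 + 1526) = 862*734 = 632708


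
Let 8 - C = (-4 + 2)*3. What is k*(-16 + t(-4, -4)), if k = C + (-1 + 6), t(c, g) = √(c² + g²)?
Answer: -304 + 76*√2 ≈ -196.52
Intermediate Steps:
C = 14 (C = 8 - (-4 + 2)*3 = 8 - (-2)*3 = 8 - 1*(-6) = 8 + 6 = 14)
k = 19 (k = 14 + (-1 + 6) = 14 + 5 = 19)
k*(-16 + t(-4, -4)) = 19*(-16 + √((-4)² + (-4)²)) = 19*(-16 + √(16 + 16)) = 19*(-16 + √32) = 19*(-16 + 4*√2) = -304 + 76*√2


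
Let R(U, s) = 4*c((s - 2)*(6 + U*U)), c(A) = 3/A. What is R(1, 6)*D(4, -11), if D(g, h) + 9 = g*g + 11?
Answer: 54/7 ≈ 7.7143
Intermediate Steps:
D(g, h) = 2 + g² (D(g, h) = -9 + (g*g + 11) = -9 + (g² + 11) = -9 + (11 + g²) = 2 + g²)
R(U, s) = 12/((-2 + s)*(6 + U²)) (R(U, s) = 4*(3/(((s - 2)*(6 + U*U)))) = 4*(3/(((-2 + s)*(6 + U²)))) = 4*(3*(1/((-2 + s)*(6 + U²)))) = 4*(3/((-2 + s)*(6 + U²))) = 12/((-2 + s)*(6 + U²)))
R(1, 6)*D(4, -11) = (12/(-12 - 2*1² + 6*6 + 6*1²))*(2 + 4²) = (12/(-12 - 2*1 + 36 + 6*1))*(2 + 16) = (12/(-12 - 2 + 36 + 6))*18 = (12/28)*18 = (12*(1/28))*18 = (3/7)*18 = 54/7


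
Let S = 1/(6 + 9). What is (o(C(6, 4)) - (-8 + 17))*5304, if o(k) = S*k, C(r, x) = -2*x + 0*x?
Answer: -252824/5 ≈ -50565.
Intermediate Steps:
S = 1/15 ≈ 0.066667
C(r, x) = -2*x (C(r, x) = -2*x + 0 = -2*x)
o(k) = k/15
(o(C(6, 4)) - (-8 + 17))*5304 = ((-2*4)/15 - (-8 + 17))*5304 = ((1/15)*(-8) - 1*9)*5304 = (-8/15 - 9)*5304 = -143/15*5304 = -252824/5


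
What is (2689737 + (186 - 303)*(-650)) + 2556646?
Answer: 5322433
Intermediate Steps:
(2689737 + (186 - 303)*(-650)) + 2556646 = (2689737 - 117*(-650)) + 2556646 = (2689737 + 76050) + 2556646 = 2765787 + 2556646 = 5322433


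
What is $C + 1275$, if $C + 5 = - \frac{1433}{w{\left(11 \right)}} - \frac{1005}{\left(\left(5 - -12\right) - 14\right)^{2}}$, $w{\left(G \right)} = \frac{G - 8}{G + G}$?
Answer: $- \frac{28051}{3} \approx -9350.3$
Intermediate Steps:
$w{\left(G \right)} = \frac{-8 + G}{2 G}$
$C = - \frac{31876}{3}$ ($C = -5 - \left(\frac{1005}{\left(\left(5 - -12\right) - 14\right)^{2}} + 1433 \frac{22}{-8 + 11}\right) = -5 - \left(\frac{31526}{3} + \frac{1005}{\left(\left(5 + 12\right) - 14\right)^{2}}\right) = -5 - \left(\frac{31526}{3} + \frac{1005}{\left(17 - 14\right)^{2}}\right) = -5 - \left(\frac{31526}{3} + \frac{1005}{3^{2}}\right) = -5 - \left(\frac{31526}{3} + \frac{1005}{9}\right) = -5 - \frac{31861}{3} = - \frac{31876}{3} \approx -10625.0$)
$C + 1275 = - \frac{31876}{3} + 1275 = - \frac{28051}{3}$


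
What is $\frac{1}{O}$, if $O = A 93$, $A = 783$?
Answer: $\frac{1}{72819} \approx 1.3733 \cdot 10^{-5}$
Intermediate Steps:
$O = 72819$ ($O = 783 \cdot 93 = 72819$)
$\frac{1}{O} = \frac{1}{72819}$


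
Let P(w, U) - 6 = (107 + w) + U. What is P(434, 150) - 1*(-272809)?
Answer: 273506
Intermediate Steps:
P(w, U) = 113 + U + w (P(w, U) = 6 + ((107 + w) + U) = 6 + (107 + U + w) = 113 + U + w)
P(434, 150) - 1*(-272809) = (113 + 150 + 434) - 1*(-272809) = 697 + 272809 = 273506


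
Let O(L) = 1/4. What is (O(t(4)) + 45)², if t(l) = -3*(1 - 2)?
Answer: 32761/16 ≈ 2047.6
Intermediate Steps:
t(l) = 3 (t(l) = -3*(-1) = 3)
O(L) = ¼
(O(t(4)) + 45)² = (¼ + 45)² = (181/4)² = 32761/16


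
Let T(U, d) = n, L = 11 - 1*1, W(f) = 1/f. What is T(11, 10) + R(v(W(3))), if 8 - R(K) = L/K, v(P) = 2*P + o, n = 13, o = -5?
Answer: 303/13 ≈ 23.308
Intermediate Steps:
L = 10 (L = 11 - 1 = 10)
v(P) = -5 + 2*P (v(P) = 2*P - 5 = -5 + 2*P)
T(U, d) = 13
R(K) = 8 - 10/K
T(11, 10) + R(v(W(3))) = 13 + (8 - 10/(-5 + 2/3)) = 13 + (8 - 10/(-5 + 2*(⅓))) = 13 + (8 - 10/(-5 + ⅔)) = 13 + (8 - 10/(-13/3)) = 13 + (8 - 10*(-3/13)) = 13 + (8 + 30/13) = 13 + 134/13 = 303/13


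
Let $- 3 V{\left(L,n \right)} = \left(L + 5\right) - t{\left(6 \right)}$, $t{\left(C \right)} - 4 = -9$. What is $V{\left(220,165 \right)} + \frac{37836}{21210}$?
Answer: $- \frac{794132}{10605} \approx -74.883$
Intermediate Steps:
$t{\left(C \right)} = -5$ ($t{\left(C \right)} = 4 - 9 = -5$)
$V{\left(L,n \right)} = - \frac{10}{3} - \frac{L}{3}$ ($V{\left(L,n \right)} = - \frac{\left(L + 5\right) - -5}{3} = - \frac{\left(5 + L\right) + 5}{3} = - \frac{10 + L}{3} = - \frac{10}{3} - \frac{L}{3}$)
$V{\left(220,165 \right)} + \frac{37836}{21210} = \left(- \frac{10}{3} - \frac{220}{3}\right) + \frac{37836}{21210} = \left(- \frac{10}{3} - \frac{220}{3}\right) + 37836 \cdot \frac{1}{21210} = - \frac{230}{3} + \frac{6306}{3535} = - \frac{794132}{10605}$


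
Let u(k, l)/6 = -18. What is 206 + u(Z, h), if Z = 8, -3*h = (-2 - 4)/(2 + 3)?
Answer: 98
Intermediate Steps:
h = ⅖ (h = -(-2 - 4)/(3*(2 + 3)) = -(-2)/5 = -⅓*(-6/5) = ⅖ ≈ 0.40000)
u(k, l) = -108 (u(k, l) = 6*(-18) = -108)
206 + u(Z, h) = 206 - 108 = 98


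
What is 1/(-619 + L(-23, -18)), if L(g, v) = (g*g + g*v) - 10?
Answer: 1/314 ≈ 0.0031847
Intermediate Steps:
L(g, v) = -10 + g² + g*v (L(g, v) = (g² + g*v) - 10 = -10 + g² + g*v)
1/(-619 + L(-23, -18)) = 1/(-619 + (-10 + (-23)² - 23*(-18))) = 1/(-619 + (-10 + 529 + 414)) = 1/(-619 + 933) = 1/314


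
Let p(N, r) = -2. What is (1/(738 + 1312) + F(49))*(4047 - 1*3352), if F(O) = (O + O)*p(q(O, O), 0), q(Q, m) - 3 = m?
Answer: -55850061/410 ≈ -1.3622e+5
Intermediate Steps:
q(Q, m) = 3 + m
F(O) = -4*O (F(O) = (O + O)*(-2) = (2*O)*(-2) = -4*O)
(1/(738 + 1312) + F(49))*(4047 - 1*3352) = (1/(738 + 1312) - 4*49)*(4047 - 1*3352) = (1/2050 - 196)*(4047 - 3352) = (1/2050 - 196)*695 = -401799/2050*695 = -55850061/410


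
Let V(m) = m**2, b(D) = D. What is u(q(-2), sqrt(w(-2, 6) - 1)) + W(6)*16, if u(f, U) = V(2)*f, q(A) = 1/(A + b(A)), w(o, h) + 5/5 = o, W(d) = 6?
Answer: 95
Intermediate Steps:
w(o, h) = -1 + o
q(A) = 1/(2*A) (q(A) = 1/(A + A) = 1/(2*A))
u(f, U) = 4*f (u(f, U) = 2**2*f = 4*f)
u(q(-2), sqrt(w(-2, 6) - 1)) + W(6)*16 = 4*((1/2)/(-2)) + 6*16 = 4*((1/2)*(-1/2)) + 96 = 4*(-1/4) + 96 = -1 + 96 = 95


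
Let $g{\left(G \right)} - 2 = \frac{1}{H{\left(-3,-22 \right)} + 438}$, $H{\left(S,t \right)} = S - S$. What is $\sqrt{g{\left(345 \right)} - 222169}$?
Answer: $\frac{i \sqrt{42621405510}}{438} \approx 471.35 i$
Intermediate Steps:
$H{\left(S,t \right)} = 0$
$g{\left(G \right)} = \frac{877}{438}$ ($g{\left(G \right)} = 2 + \frac{1}{0 + 438} = 2 + \frac{1}{438} = \frac{877}{438}$)
$\sqrt{g{\left(345 \right)} - 222169} = \sqrt{\frac{877}{438} - 222169} = \sqrt{- \frac{97309145}{438}} = \frac{i \sqrt{42621405510}}{438}$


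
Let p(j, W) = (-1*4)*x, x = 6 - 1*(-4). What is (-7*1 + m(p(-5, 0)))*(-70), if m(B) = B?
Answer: 3290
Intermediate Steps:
x = 10 (x = 6 + 4 = 10)
p(j, W) = -40 (p(j, W) = -1*4*10 = -4*10 = -40)
(-7*1 + m(p(-5, 0)))*(-70) = (-7*1 - 40)*(-70) = (-7 - 40)*(-70) = -47*(-70) = 3290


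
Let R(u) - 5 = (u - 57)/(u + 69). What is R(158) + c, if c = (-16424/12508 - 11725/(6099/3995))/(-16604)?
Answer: 424652247062725/71882818366884 ≈ 5.9076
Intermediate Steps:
R(u) = 5 + (-57 + u)/(69 + u) (R(u) = 5 + (u - 57)/(u + 69) = 5 + (-57 + u)/(69 + u))
c = 146498022119/316664398092 (c = (-16424*1/12508 - 11725/(6099*(1/3995)))*(-1/16604) = (-4106/3127 - 11725/6099/3995)*(-1/16604) = (-4106/3127 - 11725*3995/6099)*(-1/16604) = (-4106/3127 - 46841375/6099)*(-1/16604) = -146498022119/19071573*(-1/16604) = 146498022119/316664398092 ≈ 0.46263)
R(158) + c = 6*(48 + 158)/(69 + 158) + 146498022119/316664398092 = 6*206/227 + 146498022119/316664398092 = 6*(1/227)*206 + 146498022119/316664398092 = 1236/227 + 146498022119/316664398092 = 424652247062725/71882818366884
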